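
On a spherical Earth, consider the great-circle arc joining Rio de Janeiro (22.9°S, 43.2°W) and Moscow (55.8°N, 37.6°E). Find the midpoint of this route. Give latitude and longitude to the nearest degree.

≈ 21°N, 14°W

From cos δ = sin φ₁ sin φ₂ + cos φ₁ cos φ₂ cos Δλ, the central angle is δ ≈ 1.812 rad (103.8°).
Interpolate at f = 1/2 with slerp weights a = sin((1−f)δ)/sin δ ≈ 0.811, b = sin(fδ)/sin δ ≈ 0.811.
p = a·p₁ + b·p₂ ≈ (0.905, -0.233, 0.355); φ = arcsin(p_z) ≈ 20.79°, λ = atan2(p_y, p_x) ≈ -14.44°.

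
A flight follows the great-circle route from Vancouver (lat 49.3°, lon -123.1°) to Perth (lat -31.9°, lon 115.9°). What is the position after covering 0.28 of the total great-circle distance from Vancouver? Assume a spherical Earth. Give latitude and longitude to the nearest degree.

≈ lat 37°, lon -172°

Convert each endpoint to a unit vector on the sphere (x = cos φ cos λ, y = cos φ sin λ, z = sin φ).
The central angle between the endpoints is δ = arccos(p₁·p₂) ≈ 2.326 rad (133.3°).
Interpolate at f = 0.28 with slerp weights a = sin((1−f)δ)/sin δ ≈ 1.366, b = sin(fδ)/sin δ ≈ 0.833.
p = a·p₁ + b·p₂ ≈ (-0.796, -0.110, 0.596); φ = arcsin(p_z) ≈ 36.57°, λ = atan2(p_y, p_x) ≈ -172.11°.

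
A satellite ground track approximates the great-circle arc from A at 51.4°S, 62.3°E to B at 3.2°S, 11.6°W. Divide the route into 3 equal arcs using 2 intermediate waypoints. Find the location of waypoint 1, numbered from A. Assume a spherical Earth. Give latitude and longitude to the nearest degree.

From cos δ = sin φ₁ sin φ₂ + cos φ₁ cos φ₂ cos Δλ, the central angle is δ ≈ 1.353 rad (77.5°).
Interpolate at f = 1/3 with slerp weights a = sin((1−f)δ)/sin δ ≈ 0.803, b = sin(fδ)/sin δ ≈ 0.446.
p = a·p₁ + b·p₂ ≈ (0.670, 0.354, -0.653); φ = arcsin(p_z) ≈ -40.76°, λ = atan2(p_y, p_x) ≈ 27.88°.

≈ 41°S, 28°E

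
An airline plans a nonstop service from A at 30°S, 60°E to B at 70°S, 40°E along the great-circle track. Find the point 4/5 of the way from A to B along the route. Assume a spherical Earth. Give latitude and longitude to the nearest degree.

≈ 62°S, 48°E

Convert each endpoint to a unit vector on the sphere (x = cos φ cos λ, y = cos φ sin λ, z = sin φ).
The central angle between the endpoints is δ = arccos(p₁·p₂) ≈ 0.725 rad (41.6°).
Interpolate at f = 4/5 with slerp weights a = sin((1−f)δ)/sin δ ≈ 0.218, b = sin(fδ)/sin δ ≈ 0.826.
p = a·p₁ + b·p₂ ≈ (0.311, 0.345, -0.886); φ = arcsin(p_z) ≈ -62.32°, λ = atan2(p_y, p_x) ≈ 47.99°.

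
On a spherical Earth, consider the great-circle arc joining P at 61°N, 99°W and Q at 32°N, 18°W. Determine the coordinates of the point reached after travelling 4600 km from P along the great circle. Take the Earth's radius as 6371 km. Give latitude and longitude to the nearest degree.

Write both endpoints as unit vectors p₁, p₂ with components (cos φ cos λ, cos φ sin λ, sin φ).
The central angle between the endpoints is δ = arccos(p₁·p₂) ≈ 1.015 rad (58.1°). The total great-circle distance is δ·R ≈ 1.015 × 6371 ≈ 6465 km, so the target fraction is f = 4600/6465 ≈ 0.711.
Interpolate at f ≈ 0.711 with slerp weights a = sin((1−f)δ)/sin δ ≈ 0.340, b = sin(fδ)/sin δ ≈ 0.778.
p = a·p₁ + b·p₂ ≈ (0.602, -0.367, 0.710); φ = arcsin(p_z) ≈ 45.20°, λ = atan2(p_y, p_x) ≈ -31.35°.

≈ 45°N, 31°W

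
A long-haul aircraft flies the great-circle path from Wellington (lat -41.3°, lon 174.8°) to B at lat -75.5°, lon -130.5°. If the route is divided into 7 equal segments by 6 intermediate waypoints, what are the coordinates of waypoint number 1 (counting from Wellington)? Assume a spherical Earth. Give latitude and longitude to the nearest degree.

From cos δ = sin φ₁ sin φ₂ + cos φ₁ cos φ₂ cos Δλ, the central angle is δ ≈ 0.726 rad (41.6°).
Interpolate at f = 1/7 with slerp weights a = sin((1−f)δ)/sin δ ≈ 0.878, b = sin(fδ)/sin δ ≈ 0.156.
p = a·p₁ + b·p₂ ≈ (-0.682, 0.030, -0.730); φ = arcsin(p_z) ≈ -46.93°, λ = atan2(p_y, p_x) ≈ 177.47°.

≈ lat -47°, lon 177°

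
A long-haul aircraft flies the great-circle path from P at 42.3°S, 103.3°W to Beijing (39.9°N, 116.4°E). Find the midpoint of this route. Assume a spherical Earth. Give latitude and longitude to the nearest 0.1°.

Convert each endpoint to a unit vector on the sphere (x = cos φ cos λ, y = cos φ sin λ, z = sin φ).
The central angle between the endpoints is δ = arccos(p₁·p₂) ≈ 2.623 rad (150.3°).
Interpolate at f = 1/2 with slerp weights a = sin((1−f)δ)/sin δ ≈ 1.948, b = sin(fδ)/sin δ ≈ 1.948.
p = a·p₁ + b·p₂ ≈ (-0.996, -0.064, -0.061); φ = arcsin(p_z) ≈ -3.53°, λ = atan2(p_y, p_x) ≈ -176.35°.

≈ 3.5°S, 176.3°W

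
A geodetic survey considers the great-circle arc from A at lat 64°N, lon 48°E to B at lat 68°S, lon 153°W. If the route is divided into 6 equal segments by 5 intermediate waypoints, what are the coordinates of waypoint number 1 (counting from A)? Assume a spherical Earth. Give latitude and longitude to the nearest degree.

Convert each endpoint to a unit vector on the sphere (x = cos φ cos λ, y = cos φ sin λ, z = sin φ).
The central angle between the endpoints is δ = arccos(p₁·p₂) ≈ 2.978 rad (170.6°).
Interpolate at f = 1/6 with slerp weights a = sin((1−f)δ)/sin δ ≈ 3.765, b = sin(fδ)/sin δ ≈ 2.925.
p = a·p₁ + b·p₂ ≈ (0.128, 0.729, 0.672); φ = arcsin(p_z) ≈ 42.24°, λ = atan2(p_y, p_x) ≈ 80.03°.

≈ lat 42°N, lon 80°E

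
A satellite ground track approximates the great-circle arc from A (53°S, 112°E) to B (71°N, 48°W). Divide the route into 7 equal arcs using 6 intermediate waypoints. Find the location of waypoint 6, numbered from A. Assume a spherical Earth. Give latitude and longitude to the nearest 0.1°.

Write both endpoints as unit vectors p₁, p₂ with components (cos φ cos λ, cos φ sin λ, sin φ).
The central angle between the endpoints is δ = arccos(p₁·p₂) ≈ 2.791 rad (159.9°).
Interpolate at f = 6/7 with slerp weights a = sin((1−f)δ)/sin δ ≈ 1.131, b = sin(fδ)/sin δ ≈ 1.984.
p = a·p₁ + b·p₂ ≈ (0.177, 0.151, 0.973); φ = arcsin(p_z) ≈ 76.53°, λ = atan2(p_y, p_x) ≈ 40.46°.

≈ (76.5°N, 40.5°E)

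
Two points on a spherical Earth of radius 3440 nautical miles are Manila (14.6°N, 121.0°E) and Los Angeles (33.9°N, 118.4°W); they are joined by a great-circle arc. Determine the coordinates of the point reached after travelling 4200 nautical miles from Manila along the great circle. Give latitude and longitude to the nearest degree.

The haversine formula gives a central angle δ ≈ 1.842 rad (105.6°) between the endpoints. The total great-circle distance is δ·R ≈ 1.842 × 3440 ≈ 6338 nmi, so the target fraction is f = 4200/6338 ≈ 0.663.
Interpolate at f ≈ 0.663 with slerp weights a = sin((1−f)δ)/sin δ ≈ 0.604, b = sin(fδ)/sin δ ≈ 0.975.
p = a·p₁ + b·p₂ ≈ (-0.686, -0.211, 0.696); φ = arcsin(p_z) ≈ 44.13°, λ = atan2(p_y, p_x) ≈ -162.93°.

≈ (44°N, 163°W)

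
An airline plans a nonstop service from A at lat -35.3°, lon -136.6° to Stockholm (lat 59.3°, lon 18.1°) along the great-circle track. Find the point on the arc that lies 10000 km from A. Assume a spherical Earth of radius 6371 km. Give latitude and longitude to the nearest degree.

From cos δ = sin φ₁ sin φ₂ + cos φ₁ cos φ₂ cos Δλ, the central angle is δ ≈ 2.633 rad (150.9°). The total great-circle distance is δ·R ≈ 2.633 × 6371 ≈ 16777 km, so the target fraction is f = 10000/16777 ≈ 0.596.
Interpolate at f ≈ 0.596 with slerp weights a = sin((1−f)δ)/sin δ ≈ 1.796, b = sin(fδ)/sin δ ≈ 2.055.
p = a·p₁ + b·p₂ ≈ (-0.068, -0.681, 0.729); φ = arcsin(p_z) ≈ 46.79°, λ = atan2(p_y, p_x) ≈ -95.70°.

≈ lat 47°, lon -96°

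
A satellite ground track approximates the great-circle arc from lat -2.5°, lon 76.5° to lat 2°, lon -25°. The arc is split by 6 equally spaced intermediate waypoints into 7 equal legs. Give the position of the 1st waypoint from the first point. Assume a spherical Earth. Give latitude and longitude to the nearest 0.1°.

Convert each endpoint to a unit vector on the sphere (x = cos φ cos λ, y = cos φ sin λ, z = sin φ).
The central angle between the endpoints is δ = arccos(p₁·p₂) ≈ 1.773 rad (101.6°).
Interpolate at f = 1/7 with slerp weights a = sin((1−f)δ)/sin δ ≈ 1.019, b = sin(fδ)/sin δ ≈ 0.256.
p = a·p₁ + b·p₂ ≈ (0.469, 0.882, -0.036); φ = arcsin(p_z) ≈ -2.04°, λ = atan2(p_y, p_x) ≈ 61.99°.

≈ lat -2.0°, lon 62.0°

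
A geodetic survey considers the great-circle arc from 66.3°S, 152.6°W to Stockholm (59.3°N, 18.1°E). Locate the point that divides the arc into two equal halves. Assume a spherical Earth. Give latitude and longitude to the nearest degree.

≈ 23°S, 12°W

Convert each endpoint to a unit vector on the sphere (x = cos φ cos λ, y = cos φ sin λ, z = sin φ).
The central angle between the endpoints is δ = arccos(p₁·p₂) ≈ 2.999 rad (171.8°).
Interpolate at f = 1/2 with slerp weights a = sin((1−f)δ)/sin δ ≈ 7.018, b = sin(fδ)/sin δ ≈ 7.018.
p = a·p₁ + b·p₂ ≈ (0.901, -0.185, -0.392); φ = arcsin(p_z) ≈ -23.06°, λ = atan2(p_y, p_x) ≈ -11.60°.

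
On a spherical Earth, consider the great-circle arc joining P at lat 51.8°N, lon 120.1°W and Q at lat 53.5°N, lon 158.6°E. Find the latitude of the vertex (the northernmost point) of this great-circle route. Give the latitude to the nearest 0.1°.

The great circle lies in the plane with unit normal n̂ = (p₁ × p₂)/|p₁ × p₂|.
Here n̂_z ≈ -0.501; the vertex latitude is φ_max = arccos|n̂_z| ≈ 60.0°.

≈ 60.0°N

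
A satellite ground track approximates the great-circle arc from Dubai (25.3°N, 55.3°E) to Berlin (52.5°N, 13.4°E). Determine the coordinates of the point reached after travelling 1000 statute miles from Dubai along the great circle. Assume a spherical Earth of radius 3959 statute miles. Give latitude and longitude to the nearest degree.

Write both endpoints as unit vectors p₁, p₂ with components (cos φ cos λ, cos φ sin λ, sin φ).
The central angle between the endpoints is δ = arccos(p₁·p₂) ≈ 0.725 rad (41.5°). The total great-circle distance is δ·R ≈ 0.725 × 3959 ≈ 2869 mi, so the target fraction is f = 1000/2869 ≈ 0.349.
Interpolate at f ≈ 0.349 with slerp weights a = sin((1−f)δ)/sin δ ≈ 0.686, b = sin(fδ)/sin δ ≈ 0.377.
p = a·p₁ + b·p₂ ≈ (0.576, 0.563, 0.592); φ = arcsin(p_z) ≈ 36.32°, λ = atan2(p_y, p_x) ≈ 44.33°.

≈ (36°N, 44°E)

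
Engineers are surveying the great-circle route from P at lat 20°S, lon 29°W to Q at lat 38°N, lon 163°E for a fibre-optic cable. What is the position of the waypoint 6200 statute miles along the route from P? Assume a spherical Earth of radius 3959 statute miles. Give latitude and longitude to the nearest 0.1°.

Convert each endpoint to a unit vector on the sphere (x = cos φ cos λ, y = cos φ sin λ, z = sin φ).
The central angle between the endpoints is δ = arccos(p₁·p₂) ≈ 2.779 rad (159.2°). The total great-circle distance is δ·R ≈ 2.779 × 3959 ≈ 11001 mi, so the target fraction is f = 6200/11001 ≈ 0.564.
Interpolate at f ≈ 0.564 with slerp weights a = sin((1−f)δ)/sin δ ≈ 2.638, b = sin(fδ)/sin δ ≈ 2.817.
p = a·p₁ + b·p₂ ≈ (0.046, -0.553, 0.832); φ = arcsin(p_z) ≈ 56.30°, λ = atan2(p_y, p_x) ≈ -85.29°.

≈ lat 56.3°N, lon 85.3°W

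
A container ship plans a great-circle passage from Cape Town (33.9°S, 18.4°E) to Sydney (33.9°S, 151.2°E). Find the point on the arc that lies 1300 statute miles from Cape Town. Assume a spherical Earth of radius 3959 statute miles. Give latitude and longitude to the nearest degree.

≈ (48°S, 36°E)

From cos δ = sin φ₁ sin φ₂ + cos φ₁ cos φ₂ cos Δλ, the central angle is δ ≈ 1.728 rad (99.0°). The total great-circle distance is δ·R ≈ 1.728 × 3959 ≈ 6843 mi, so the target fraction is f = 1300/6843 ≈ 0.190.
Interpolate at f ≈ 0.190 with slerp weights a = sin((1−f)δ)/sin δ ≈ 0.998, b = sin(fδ)/sin δ ≈ 0.327.
p = a·p₁ + b·p₂ ≈ (0.548, 0.392, -0.739); φ = arcsin(p_z) ≈ -47.62°, λ = atan2(p_y, p_x) ≈ 35.56°.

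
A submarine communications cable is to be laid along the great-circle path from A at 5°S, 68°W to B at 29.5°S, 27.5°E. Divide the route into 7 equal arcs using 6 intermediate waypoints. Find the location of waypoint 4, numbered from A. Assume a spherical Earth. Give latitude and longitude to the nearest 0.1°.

Write both endpoints as unit vectors p₁, p₂ with components (cos φ cos λ, cos φ sin λ, sin φ).
The central angle between the endpoints is δ = arccos(p₁·p₂) ≈ 1.611 rad (92.3°).
Interpolate at f = 4/7 with slerp weights a = sin((1−f)δ)/sin δ ≈ 0.637, b = sin(fδ)/sin δ ≈ 0.797.
p = a·p₁ + b·p₂ ≈ (0.853, -0.269, -0.448); φ = arcsin(p_z) ≈ -26.60°, λ = atan2(p_y, p_x) ≈ -17.48°.

≈ 26.6°S, 17.5°W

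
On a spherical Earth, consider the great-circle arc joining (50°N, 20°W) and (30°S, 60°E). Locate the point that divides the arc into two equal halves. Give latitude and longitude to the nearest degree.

≈ (13°N, 27°E)

Convert each endpoint to a unit vector on the sphere (x = cos φ cos λ, y = cos φ sin λ, z = sin φ).
The central angle between the endpoints is δ = arccos(p₁·p₂) ≈ 1.861 rad (106.6°).
Interpolate at f = 1/2 with slerp weights a = sin((1−f)δ)/sin δ ≈ 0.837, b = sin(fδ)/sin δ ≈ 0.837.
p = a·p₁ + b·p₂ ≈ (0.868, 0.444, 0.223); φ = arcsin(p_z) ≈ 12.87°, λ = atan2(p_y, p_x) ≈ 27.08°.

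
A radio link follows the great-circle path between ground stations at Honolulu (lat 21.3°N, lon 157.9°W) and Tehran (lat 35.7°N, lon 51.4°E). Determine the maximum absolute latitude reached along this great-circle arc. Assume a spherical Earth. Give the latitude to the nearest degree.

The great circle lies in the plane with unit normal n̂ = (p₁ × p₂)/|p₁ × p₂|.
Here n̂_z ≈ -0.414; the vertex latitude is φ_max = arccos|n̂_z| ≈ 65.5°.
Check via Clairaut: cos φ_max = |cos φ₁| · sin C = cos(21.3°)·sin(26.4°) ≈ 0.414, again giving ≈ 65.5°.

≈ 66°N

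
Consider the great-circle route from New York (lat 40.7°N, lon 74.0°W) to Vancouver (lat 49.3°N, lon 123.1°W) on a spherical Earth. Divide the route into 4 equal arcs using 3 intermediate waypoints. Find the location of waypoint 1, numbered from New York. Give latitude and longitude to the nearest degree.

From cos δ = sin φ₁ sin φ₂ + cos φ₁ cos φ₂ cos Δλ, the central angle is δ ≈ 0.613 rad (35.1°).
Interpolate at f = 1/4 with slerp weights a = sin((1−f)δ)/sin δ ≈ 0.771, b = sin(fδ)/sin δ ≈ 0.265.
p = a·p₁ + b·p₂ ≈ (0.067, -0.707, 0.704); φ = arcsin(p_z) ≈ 44.75°, λ = atan2(p_y, p_x) ≈ -84.61°.

≈ lat 45°N, lon 85°W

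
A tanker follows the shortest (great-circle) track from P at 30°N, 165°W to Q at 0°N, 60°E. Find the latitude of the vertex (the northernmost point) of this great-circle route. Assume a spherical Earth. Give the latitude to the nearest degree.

≈ 39°N

The great circle lies in the plane with unit normal n̂ = (p₁ × p₂)/|p₁ × p₂|.
Here n̂_z ≈ -0.775; the vertex latitude is φ_max = arccos|n̂_z| ≈ 39.2°.
Check via Clairaut: cos φ_max = |cos φ₁| · sin C = cos(30.0°)·sin(63.4°) ≈ 0.775, again giving ≈ 39.2°.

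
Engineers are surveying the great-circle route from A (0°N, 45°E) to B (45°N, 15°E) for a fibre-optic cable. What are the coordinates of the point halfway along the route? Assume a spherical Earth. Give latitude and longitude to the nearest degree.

Convert each endpoint to a unit vector on the sphere (x = cos φ cos λ, y = cos φ sin λ, z = sin φ).
The central angle between the endpoints is δ = arccos(p₁·p₂) ≈ 0.912 rad (52.2°).
Interpolate at f = 1/2 with slerp weights a = sin((1−f)δ)/sin δ ≈ 0.557, b = sin(fδ)/sin δ ≈ 0.557.
p = a·p₁ + b·p₂ ≈ (0.774, 0.496, 0.394); φ = arcsin(p_z) ≈ 23.19°, λ = atan2(p_y, p_x) ≈ 32.63°.

≈ (23°N, 33°E)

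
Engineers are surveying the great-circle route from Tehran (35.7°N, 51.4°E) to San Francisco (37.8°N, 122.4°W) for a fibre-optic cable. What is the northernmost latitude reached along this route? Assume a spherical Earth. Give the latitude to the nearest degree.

The great circle lies in the plane with unit normal n̂ = (p₁ × p₂)/|p₁ × p₂|.
Here n̂_z ≈ -0.072; the vertex latitude is φ_max = arccos|n̂_z| ≈ 85.9°.

≈ 86°N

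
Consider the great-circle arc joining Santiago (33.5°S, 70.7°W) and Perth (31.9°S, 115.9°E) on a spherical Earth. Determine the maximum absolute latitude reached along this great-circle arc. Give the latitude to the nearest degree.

≈ 85°S

The great circle lies in the plane with unit normal n̂ = (p₁ × p₂)/|p₁ × p₂|.
Here n̂_z ≈ -0.089; the vertex latitude is φ_max = arccos|n̂_z| ≈ 84.9°.
Check via Clairaut: cos φ_max = |cos φ₁| · sin C = cos(33.5°)·sin(173.9°) ≈ 0.089, again giving ≈ 84.9°.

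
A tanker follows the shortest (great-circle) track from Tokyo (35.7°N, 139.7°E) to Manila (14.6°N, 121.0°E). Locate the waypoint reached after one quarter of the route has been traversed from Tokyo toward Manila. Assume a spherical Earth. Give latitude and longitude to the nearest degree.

Write both endpoints as unit vectors p₁, p₂ with components (cos φ cos λ, cos φ sin λ, sin φ).
The central angle between the endpoints is δ = arccos(p₁·p₂) ≈ 0.470 rad (26.9°).
Interpolate at f = 1/4 with slerp weights a = sin((1−f)δ)/sin δ ≈ 0.762, b = sin(fδ)/sin δ ≈ 0.259.
p = a·p₁ + b·p₂ ≈ (-0.601, 0.615, 0.510); φ = arcsin(p_z) ≈ 30.67°, λ = atan2(p_y, p_x) ≈ 134.34°.

≈ (31°N, 134°E)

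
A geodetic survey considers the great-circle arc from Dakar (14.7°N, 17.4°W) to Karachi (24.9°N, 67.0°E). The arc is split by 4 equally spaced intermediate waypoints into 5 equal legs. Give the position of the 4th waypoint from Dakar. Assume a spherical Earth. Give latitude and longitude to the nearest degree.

Convert each endpoint to a unit vector on the sphere (x = cos φ cos λ, y = cos φ sin λ, z = sin φ).
The central angle between the endpoints is δ = arccos(p₁·p₂) ≈ 1.377 rad (78.9°).
Interpolate at f = 4/5 with slerp weights a = sin((1−f)δ)/sin δ ≈ 0.277, b = sin(fδ)/sin δ ≈ 0.909.
p = a·p₁ + b·p₂ ≈ (0.578, 0.679, 0.453); φ = arcsin(p_z) ≈ 26.94°, λ = atan2(p_y, p_x) ≈ 49.59°.

≈ 27°N, 50°E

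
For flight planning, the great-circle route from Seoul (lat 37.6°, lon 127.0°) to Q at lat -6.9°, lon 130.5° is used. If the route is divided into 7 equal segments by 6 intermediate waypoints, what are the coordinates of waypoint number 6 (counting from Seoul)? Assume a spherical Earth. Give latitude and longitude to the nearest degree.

Write both endpoints as unit vectors p₁, p₂ with components (cos φ cos λ, cos φ sin λ, sin φ).
The central angle between the endpoints is δ = arccos(p₁·p₂) ≈ 0.779 rad (44.6°).
Interpolate at f = 6/7 with slerp weights a = sin((1−f)δ)/sin δ ≈ 0.158, b = sin(fδ)/sin δ ≈ 0.881.
p = a·p₁ + b·p₂ ≈ (-0.644, 0.765, -0.009); φ = arcsin(p_z) ≈ -0.54°, λ = atan2(p_y, p_x) ≈ 130.06°.

≈ lat -1°, lon 130°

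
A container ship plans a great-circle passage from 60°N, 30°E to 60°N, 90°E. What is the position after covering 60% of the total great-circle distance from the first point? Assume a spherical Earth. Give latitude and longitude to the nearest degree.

From cos δ = sin φ₁ sin φ₂ + cos φ₁ cos φ₂ cos Δλ, the central angle is δ ≈ 0.505 rad (29.0°).
Interpolate at f = 0.60 with slerp weights a = sin((1−f)δ)/sin δ ≈ 0.415, b = sin(fδ)/sin δ ≈ 0.617.
p = a·p₁ + b·p₂ ≈ (0.180, 0.412, 0.893); φ = arcsin(p_z) ≈ 63.29°, λ = atan2(p_y, p_x) ≈ 66.45°.

≈ 63°N, 66°E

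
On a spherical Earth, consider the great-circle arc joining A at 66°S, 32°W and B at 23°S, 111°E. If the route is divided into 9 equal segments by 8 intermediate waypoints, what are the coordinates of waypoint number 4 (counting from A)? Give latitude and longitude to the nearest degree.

Write both endpoints as unit vectors p₁, p₂ with components (cos φ cos λ, cos φ sin λ, sin φ).
The central angle between the endpoints is δ = arccos(p₁·p₂) ≈ 1.513 rad (86.7°).
Interpolate at f = 4/9 with slerp weights a = sin((1−f)δ)/sin δ ≈ 0.746, b = sin(fδ)/sin δ ≈ 0.624.
p = a·p₁ + b·p₂ ≈ (0.052, 0.375, -0.925); φ = arcsin(p_z) ≈ -67.74°, λ = atan2(p_y, p_x) ≈ 82.17°.

≈ 68°S, 82°E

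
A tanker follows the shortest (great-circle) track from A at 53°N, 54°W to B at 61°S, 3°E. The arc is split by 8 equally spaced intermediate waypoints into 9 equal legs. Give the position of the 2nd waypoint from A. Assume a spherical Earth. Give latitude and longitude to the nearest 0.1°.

Convert each endpoint to a unit vector on the sphere (x = cos φ cos λ, y = cos φ sin λ, z = sin φ).
The central angle between the endpoints is δ = arccos(p₁·p₂) ≈ 2.141 rad (122.7°).
Interpolate at f = 2/9 with slerp weights a = sin((1−f)δ)/sin δ ≈ 1.182, b = sin(fδ)/sin δ ≈ 0.544.
p = a·p₁ + b·p₂ ≈ (0.682, -0.562, 0.469); φ = arcsin(p_z) ≈ 27.94°, λ = atan2(p_y, p_x) ≈ -39.50°.

≈ 27.9°N, 39.5°W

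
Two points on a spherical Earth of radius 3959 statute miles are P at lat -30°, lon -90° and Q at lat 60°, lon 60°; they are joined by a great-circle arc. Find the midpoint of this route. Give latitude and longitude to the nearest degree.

≈ lat 36°, lon -60°

Write both endpoints as unit vectors p₁, p₂ with components (cos φ cos λ, cos φ sin λ, sin φ).
The central angle between the endpoints is δ = arccos(p₁·p₂) ≈ 2.512 rad (143.9°).
Interpolate at f = 1/2 with slerp weights a = sin((1−f)δ)/sin δ ≈ 1.614, b = sin(fδ)/sin δ ≈ 1.614.
p = a·p₁ + b·p₂ ≈ (0.403, -0.699, 0.591); φ = arcsin(p_z) ≈ 36.21°, λ = atan2(p_y, p_x) ≈ -60.00°.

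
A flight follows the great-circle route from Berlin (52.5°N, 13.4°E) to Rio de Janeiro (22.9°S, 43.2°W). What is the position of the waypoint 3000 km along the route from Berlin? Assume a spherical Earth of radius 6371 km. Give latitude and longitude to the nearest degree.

Convert each endpoint to a unit vector on the sphere (x = cos φ cos λ, y = cos φ sin λ, z = sin φ).
The central angle between the endpoints is δ = arccos(p₁·p₂) ≈ 1.571 rad (90.0°). The total great-circle distance is δ·R ≈ 1.571 × 6371 ≈ 10008 km, so the target fraction is f = 3000/10008 ≈ 0.300.
Interpolate at f ≈ 0.300 with slerp weights a = sin((1−f)δ)/sin δ ≈ 0.891, b = sin(fδ)/sin δ ≈ 0.454.
p = a·p₁ + b·p₂ ≈ (0.832, -0.160, 0.530); φ = arcsin(p_z) ≈ 32.04°, λ = atan2(p_y, p_x) ≈ -10.90°.

≈ 32°N, 11°W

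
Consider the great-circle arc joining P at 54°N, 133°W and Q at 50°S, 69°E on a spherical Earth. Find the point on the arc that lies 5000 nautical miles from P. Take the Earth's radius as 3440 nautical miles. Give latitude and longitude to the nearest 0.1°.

≈ 9.9°N, 134.9°E

Convert each endpoint to a unit vector on the sphere (x = cos φ cos λ, y = cos φ sin λ, z = sin φ).
The central angle between the endpoints is δ = arccos(p₁·p₂) ≈ 2.896 rad (165.9°). The total great-circle distance is δ·R ≈ 2.896 × 3440 ≈ 9963 nmi, so the target fraction is f = 5000/9963 ≈ 0.502.
Interpolate at f ≈ 0.502 with slerp weights a = sin((1−f)δ)/sin δ ≈ 4.083, b = sin(fδ)/sin δ ≈ 4.089.
p = a·p₁ + b·p₂ ≈ (-0.695, 0.698, 0.171); φ = arcsin(p_z) ≈ 9.87°, λ = atan2(p_y, p_x) ≈ 134.87°.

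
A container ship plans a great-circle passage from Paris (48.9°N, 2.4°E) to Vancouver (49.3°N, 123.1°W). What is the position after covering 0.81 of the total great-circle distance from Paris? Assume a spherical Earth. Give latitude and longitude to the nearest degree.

≈ 60°N, 108°W

The haversine formula gives a central angle δ ≈ 1.243 rad (71.2°) between the endpoints.
Interpolate at f = 0.81 with slerp weights a = sin((1−f)δ)/sin δ ≈ 0.247, b = sin(fδ)/sin δ ≈ 0.893.
p = a·p₁ + b·p₂ ≈ (-0.156, -0.481, 0.863); φ = arcsin(p_z) ≈ 59.65°, λ = atan2(p_y, p_x) ≈ -107.93°.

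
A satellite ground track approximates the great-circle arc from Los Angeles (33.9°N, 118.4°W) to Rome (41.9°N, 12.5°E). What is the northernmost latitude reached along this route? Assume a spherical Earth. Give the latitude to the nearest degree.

The great circle lies in the plane with unit normal n̂ = (p₁ × p₂)/|p₁ × p₂|.
Here n̂_z ≈ +0.467; the vertex latitude is φ_max = arccos|n̂_z| ≈ 62.1°.

≈ 62°N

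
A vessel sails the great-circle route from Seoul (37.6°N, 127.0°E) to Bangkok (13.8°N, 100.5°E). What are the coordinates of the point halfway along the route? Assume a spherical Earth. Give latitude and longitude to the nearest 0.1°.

≈ 26.3°N, 112.4°E

The haversine formula gives a central angle δ ≈ 0.584 rad (33.5°) between the endpoints.
Interpolate at f = 1/2 with slerp weights a = sin((1−f)δ)/sin δ ≈ 0.522, b = sin(fδ)/sin δ ≈ 0.522.
p = a·p₁ + b·p₂ ≈ (-0.341, 0.829, 0.443); φ = arcsin(p_z) ≈ 26.30°, λ = atan2(p_y, p_x) ≈ 112.38°.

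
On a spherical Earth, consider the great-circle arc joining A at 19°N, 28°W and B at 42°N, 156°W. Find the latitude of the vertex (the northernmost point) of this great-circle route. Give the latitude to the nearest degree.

The great circle lies in the plane with unit normal n̂ = (p₁ × p₂)/|p₁ × p₂|.
Here n̂_z ≈ -0.567; the vertex latitude is φ_max = arccos|n̂_z| ≈ 55.5°.
Check via Clairaut: cos φ_max = |cos φ₁| · sin C = cos(19.0°)·sin(36.8°) ≈ 0.567, again giving ≈ 55.5°.

≈ 55°N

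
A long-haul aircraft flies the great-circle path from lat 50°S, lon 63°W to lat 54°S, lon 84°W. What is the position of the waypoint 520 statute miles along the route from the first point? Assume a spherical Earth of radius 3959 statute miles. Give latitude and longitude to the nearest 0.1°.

The haversine formula gives a central angle δ ≈ 0.235 rad (13.5°) between the endpoints. The total great-circle distance is δ·R ≈ 0.235 × 3959 ≈ 931 mi, so the target fraction is f = 520/931 ≈ 0.558.
Interpolate at f ≈ 0.558 with slerp weights a = sin((1−f)δ)/sin δ ≈ 0.445, b = sin(fδ)/sin δ ≈ 0.562.
p = a·p₁ + b·p₂ ≈ (0.164, -0.583, -0.795); φ = arcsin(p_z) ≈ -52.70°, λ = atan2(p_y, p_x) ≈ -74.27°.

≈ lat 52.7°S, lon 74.3°W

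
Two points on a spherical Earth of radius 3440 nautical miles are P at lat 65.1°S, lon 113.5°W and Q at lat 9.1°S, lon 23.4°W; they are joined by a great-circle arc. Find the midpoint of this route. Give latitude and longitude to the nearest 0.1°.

≈ lat 44.8°S, lon 46.5°W

Convert each endpoint to a unit vector on the sphere (x = cos φ cos λ, y = cos φ sin λ, z = sin φ).
The central angle between the endpoints is δ = arccos(p₁·p₂) ≈ 1.428 rad (81.8°).
Interpolate at f = 1/2 with slerp weights a = sin((1−f)δ)/sin δ ≈ 0.661, b = sin(fδ)/sin δ ≈ 0.661.
p = a·p₁ + b·p₂ ≈ (0.488, -0.515, -0.705); φ = arcsin(p_z) ≈ -44.80°, λ = atan2(p_y, p_x) ≈ -46.51°.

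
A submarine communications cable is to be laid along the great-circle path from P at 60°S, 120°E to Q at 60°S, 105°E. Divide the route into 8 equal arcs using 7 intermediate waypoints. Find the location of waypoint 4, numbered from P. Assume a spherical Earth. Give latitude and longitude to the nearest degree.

≈ 60°S, 112°E

Convert each endpoint to a unit vector on the sphere (x = cos φ cos λ, y = cos φ sin λ, z = sin φ).
The central angle between the endpoints is δ = arccos(p₁·p₂) ≈ 0.131 rad (7.5°).
Interpolate at f = 4/8 with slerp weights a = sin((1−f)δ)/sin δ ≈ 0.501, b = sin(fδ)/sin δ ≈ 0.501.
p = a·p₁ + b·p₂ ≈ (-0.190, 0.459, -0.868); φ = arcsin(p_z) ≈ -60.21°, λ = atan2(p_y, p_x) ≈ 112.50°.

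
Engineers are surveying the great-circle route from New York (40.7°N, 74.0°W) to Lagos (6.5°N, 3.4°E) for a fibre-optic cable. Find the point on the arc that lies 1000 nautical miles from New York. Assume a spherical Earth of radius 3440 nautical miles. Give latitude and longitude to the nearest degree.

Write both endpoints as unit vectors p₁, p₂ with components (cos φ cos λ, cos φ sin λ, sin φ).
The central angle between the endpoints is δ = arccos(p₁·p₂) ≈ 1.330 rad (76.2°). The total great-circle distance is δ·R ≈ 1.330 × 3440 ≈ 4576 nmi, so the target fraction is f = 1000/4576 ≈ 0.219.
Interpolate at f ≈ 0.219 with slerp weights a = sin((1−f)δ)/sin δ ≈ 0.888, b = sin(fδ)/sin δ ≈ 0.295.
p = a·p₁ + b·p₂ ≈ (0.478, -0.630, 0.612); φ = arcsin(p_z) ≈ 37.76°, λ = atan2(p_y, p_x) ≈ -52.78°.

≈ 38°N, 53°W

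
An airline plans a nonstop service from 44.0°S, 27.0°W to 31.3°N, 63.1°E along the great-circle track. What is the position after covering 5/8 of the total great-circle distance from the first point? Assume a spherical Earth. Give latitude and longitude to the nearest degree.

Write both endpoints as unit vectors p₁, p₂ with components (cos φ cos λ, cos φ sin λ, sin φ).
The central angle between the endpoints is δ = arccos(p₁·p₂) ≈ 1.941 rad (111.2°).
Interpolate at f = 5/8 with slerp weights a = sin((1−f)δ)/sin δ ≈ 0.714, b = sin(fδ)/sin δ ≈ 1.005.
p = a·p₁ + b·p₂ ≈ (0.846, 0.533, 0.026); φ = arcsin(p_z) ≈ 1.50°, λ = atan2(p_y, p_x) ≈ 32.20°.

≈ 2°N, 32°E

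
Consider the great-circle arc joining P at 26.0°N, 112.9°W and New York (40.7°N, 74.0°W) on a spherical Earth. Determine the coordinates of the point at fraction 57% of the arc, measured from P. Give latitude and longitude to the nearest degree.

From cos δ = sin φ₁ sin φ₂ + cos φ₁ cos φ₂ cos Δλ, the central angle is δ ≈ 0.616 rad (35.3°).
Interpolate at f = 0.57 with slerp weights a = sin((1−f)δ)/sin δ ≈ 0.453, b = sin(fδ)/sin δ ≈ 0.595.
p = a·p₁ + b·p₂ ≈ (-0.034, -0.809, 0.587); φ = arcsin(p_z) ≈ 35.93°, λ = atan2(p_y, p_x) ≈ -92.41°.

≈ 36°N, 92°W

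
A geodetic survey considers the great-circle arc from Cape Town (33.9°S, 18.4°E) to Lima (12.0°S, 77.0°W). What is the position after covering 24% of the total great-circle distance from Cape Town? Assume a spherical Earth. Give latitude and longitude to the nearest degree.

≈ 36°S, 7°W

Write both endpoints as unit vectors p₁, p₂ with components (cos φ cos λ, cos φ sin λ, sin φ).
The central angle between the endpoints is δ = arccos(p₁·p₂) ≈ 1.531 rad (87.7°).
Interpolate at f = 0.24 with slerp weights a = sin((1−f)δ)/sin δ ≈ 0.919, b = sin(fδ)/sin δ ≈ 0.360.
p = a·p₁ + b·p₂ ≈ (0.803, -0.102, -0.587); φ = arcsin(p_z) ≈ -35.97°, λ = atan2(p_y, p_x) ≈ -7.23°.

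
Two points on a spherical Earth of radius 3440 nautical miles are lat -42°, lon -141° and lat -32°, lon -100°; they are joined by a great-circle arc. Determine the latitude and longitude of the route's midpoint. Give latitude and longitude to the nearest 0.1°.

From cos δ = sin φ₁ sin φ₂ + cos φ₁ cos φ₂ cos Δλ, the central angle is δ ≈ 0.591 rad (33.9°).
Interpolate at f = 1/2 with slerp weights a = sin((1−f)δ)/sin δ ≈ 0.523, b = sin(fδ)/sin δ ≈ 0.523.
p = a·p₁ + b·p₂ ≈ (-0.379, -0.681, -0.627); φ = arcsin(p_z) ≈ -38.81°, λ = atan2(p_y, p_x) ≈ -119.09°.

≈ lat -38.8°, lon -119.1°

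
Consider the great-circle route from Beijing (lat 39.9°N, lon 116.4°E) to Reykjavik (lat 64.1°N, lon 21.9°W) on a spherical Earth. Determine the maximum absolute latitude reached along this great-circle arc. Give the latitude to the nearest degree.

≈ 76°N

The great circle lies in the plane with unit normal n̂ = (p₁ × p₂)/|p₁ × p₂|.
Here n̂_z ≈ -0.236; the vertex latitude is φ_max = arccos|n̂_z| ≈ 76.4°.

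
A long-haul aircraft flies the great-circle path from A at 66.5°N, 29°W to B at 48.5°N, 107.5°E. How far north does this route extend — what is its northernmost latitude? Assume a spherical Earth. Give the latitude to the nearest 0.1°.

The great circle lies in the plane with unit normal n̂ = (p₁ × p₂)/|p₁ × p₂|.
Here n̂_z ≈ +0.209; the vertex latitude is φ_max = arccos|n̂_z| ≈ 77.9°.
Check via Clairaut: cos φ_max = |cos φ₁| · sin C = cos(66.5°)·sin(31.7°) ≈ 0.209, again giving ≈ 77.9°.

≈ 77.9°N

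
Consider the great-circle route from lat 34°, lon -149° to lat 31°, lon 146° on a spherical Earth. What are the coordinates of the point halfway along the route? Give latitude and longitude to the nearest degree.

Convert each endpoint to a unit vector on the sphere (x = cos φ cos λ, y = cos φ sin λ, z = sin φ).
The central angle between the endpoints is δ = arccos(p₁·p₂) ≈ 0.942 rad (54.0°).
Interpolate at f = 1/2 with slerp weights a = sin((1−f)δ)/sin δ ≈ 0.561, b = sin(fδ)/sin δ ≈ 0.561.
p = a·p₁ + b·p₂ ≈ (-0.797, 0.029, 0.603); φ = arcsin(p_z) ≈ 37.06°, λ = atan2(p_y, p_x) ≈ 177.89°.

≈ lat 37°, lon 178°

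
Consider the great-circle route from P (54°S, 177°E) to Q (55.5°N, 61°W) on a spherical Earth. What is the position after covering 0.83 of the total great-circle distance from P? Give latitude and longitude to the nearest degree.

The haversine formula gives a central angle δ ≈ 2.574 rad (147.5°) between the endpoints.
Interpolate at f = 0.83 with slerp weights a = sin((1−f)δ)/sin δ ≈ 0.788, b = sin(fδ)/sin δ ≈ 1.570.
p = a·p₁ + b·p₂ ≈ (-0.031, -0.754, 0.657); φ = arcsin(p_z) ≈ 41.03°, λ = atan2(p_y, p_x) ≈ -92.39°.

≈ (41°N, 92°W)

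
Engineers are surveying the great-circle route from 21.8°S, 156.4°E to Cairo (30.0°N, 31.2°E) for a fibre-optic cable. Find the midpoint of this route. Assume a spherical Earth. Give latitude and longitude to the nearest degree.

Convert each endpoint to a unit vector on the sphere (x = cos φ cos λ, y = cos φ sin λ, z = sin φ).
The central angle between the endpoints is δ = arccos(p₁·p₂) ≈ 2.277 rad (130.5°).
Interpolate at f = 1/2 with slerp weights a = sin((1−f)δ)/sin δ ≈ 1.194, b = sin(fδ)/sin δ ≈ 1.194.
p = a·p₁ + b·p₂ ≈ (-0.131, 0.979, 0.154); φ = arcsin(p_z) ≈ 8.83°, λ = atan2(p_y, p_x) ≈ 97.64°.

≈ 9°N, 98°E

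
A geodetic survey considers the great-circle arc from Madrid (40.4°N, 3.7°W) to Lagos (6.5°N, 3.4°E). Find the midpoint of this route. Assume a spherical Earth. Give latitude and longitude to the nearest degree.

Write both endpoints as unit vectors p₁, p₂ with components (cos φ cos λ, cos φ sin λ, sin φ).
The central angle between the endpoints is δ = arccos(p₁·p₂) ≈ 0.602 rad (34.5°).
Interpolate at f = 1/2 with slerp weights a = sin((1−f)δ)/sin δ ≈ 0.524, b = sin(fδ)/sin δ ≈ 0.524.
p = a·p₁ + b·p₂ ≈ (0.917, 0.005, 0.399); φ = arcsin(p_z) ≈ 23.49°, λ = atan2(p_y, p_x) ≈ 0.32°.

≈ 23°N, 0°E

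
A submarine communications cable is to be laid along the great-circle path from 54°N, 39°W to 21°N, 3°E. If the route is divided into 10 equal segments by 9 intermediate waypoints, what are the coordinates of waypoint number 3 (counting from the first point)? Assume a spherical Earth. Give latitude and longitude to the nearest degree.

≈ 46°N, 22°W

From cos δ = sin φ₁ sin φ₂ + cos φ₁ cos φ₂ cos Δλ, the central angle is δ ≈ 0.799 rad (45.8°).
Interpolate at f = 3/10 with slerp weights a = sin((1−f)δ)/sin δ ≈ 0.740, b = sin(fδ)/sin δ ≈ 0.331.
p = a·p₁ + b·p₂ ≈ (0.647, -0.258, 0.718); φ = arcsin(p_z) ≈ 45.86°, λ = atan2(p_y, p_x) ≈ -21.72°.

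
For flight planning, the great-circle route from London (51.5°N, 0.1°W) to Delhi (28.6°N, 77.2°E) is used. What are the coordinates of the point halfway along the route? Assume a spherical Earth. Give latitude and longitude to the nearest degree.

≈ 47°N, 46°E

Convert each endpoint to a unit vector on the sphere (x = cos φ cos λ, y = cos φ sin λ, z = sin φ).
The central angle between the endpoints is δ = arccos(p₁·p₂) ≈ 1.053 rad (60.3°).
Interpolate at f = 1/2 with slerp weights a = sin((1−f)δ)/sin δ ≈ 0.578, b = sin(fδ)/sin δ ≈ 0.578.
p = a·p₁ + b·p₂ ≈ (0.473, 0.495, 0.729); φ = arcsin(p_z) ≈ 46.84°, λ = atan2(p_y, p_x) ≈ 46.30°.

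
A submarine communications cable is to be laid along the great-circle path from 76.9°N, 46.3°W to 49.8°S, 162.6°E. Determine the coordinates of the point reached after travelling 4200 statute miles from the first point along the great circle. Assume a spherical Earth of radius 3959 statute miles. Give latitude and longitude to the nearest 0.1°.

Write both endpoints as unit vectors p₁, p₂ with components (cos φ cos λ, cos φ sin λ, sin φ).
The central angle between the endpoints is δ = arccos(p₁·p₂) ≈ 2.630 rad (150.7°). The total great-circle distance is δ·R ≈ 2.630 × 3959 ≈ 10412 mi, so the target fraction is f = 4200/10412 ≈ 0.403.
Interpolate at f ≈ 0.403 with slerp weights a = sin((1−f)δ)/sin δ ≈ 2.043, b = sin(fδ)/sin δ ≈ 1.783.
p = a·p₁ + b·p₂ ≈ (-0.778, 0.009, 0.628); φ = arcsin(p_z) ≈ 38.89°, λ = atan2(p_y, p_x) ≈ 179.31°.

≈ 38.9°N, 179.3°E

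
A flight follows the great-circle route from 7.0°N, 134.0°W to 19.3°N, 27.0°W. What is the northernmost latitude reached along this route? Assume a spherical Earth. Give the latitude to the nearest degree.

≈ 23°N

The great circle lies in the plane with unit normal n̂ = (p₁ × p₂)/|p₁ × p₂|.
Here n̂_z ≈ +0.921; the vertex latitude is φ_max = arccos|n̂_z| ≈ 22.9°.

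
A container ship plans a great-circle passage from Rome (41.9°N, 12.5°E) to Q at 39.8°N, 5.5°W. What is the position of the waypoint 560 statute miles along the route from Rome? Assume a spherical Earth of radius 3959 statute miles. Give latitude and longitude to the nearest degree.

Convert each endpoint to a unit vector on the sphere (x = cos φ cos λ, y = cos φ sin λ, z = sin φ).
The central angle between the endpoints is δ = arccos(p₁·p₂) ≈ 0.240 rad (13.8°). The total great-circle distance is δ·R ≈ 0.240 × 3959 ≈ 950 mi, so the target fraction is f = 560/950 ≈ 0.589.
Interpolate at f ≈ 0.589 with slerp weights a = sin((1−f)δ)/sin δ ≈ 0.414, b = sin(fδ)/sin δ ≈ 0.593.
p = a·p₁ + b·p₂ ≈ (0.754, 0.023, 0.656); φ = arcsin(p_z) ≈ 41.00°, λ = atan2(p_y, p_x) ≈ 1.75°.

≈ 41°N, 2°E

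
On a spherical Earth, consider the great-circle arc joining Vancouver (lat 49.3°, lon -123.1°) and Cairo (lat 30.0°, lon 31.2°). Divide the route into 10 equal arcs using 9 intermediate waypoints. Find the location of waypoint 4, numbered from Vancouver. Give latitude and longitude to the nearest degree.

Convert each endpoint to a unit vector on the sphere (x = cos φ cos λ, y = cos φ sin λ, z = sin φ).
The central angle between the endpoints is δ = arccos(p₁·p₂) ≈ 1.701 rad (97.5°).
Interpolate at f = 4/10 with slerp weights a = sin((1−f)δ)/sin δ ≈ 0.860, b = sin(fδ)/sin δ ≈ 0.634.
p = a·p₁ + b·p₂ ≈ (0.164, -0.185, 0.969); φ = arcsin(p_z) ≈ 75.69°, λ = atan2(p_y, p_x) ≈ -48.47°.

≈ lat 76°, lon -48°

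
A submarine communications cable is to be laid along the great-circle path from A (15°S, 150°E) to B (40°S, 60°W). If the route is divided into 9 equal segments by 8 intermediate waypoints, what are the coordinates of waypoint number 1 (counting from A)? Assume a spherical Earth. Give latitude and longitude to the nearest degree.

≈ (27°S, 156°E)

The haversine formula gives a central angle δ ≈ 2.065 rad (118.3°) between the endpoints.
Interpolate at f = 1/9 with slerp weights a = sin((1−f)δ)/sin δ ≈ 1.096, b = sin(fδ)/sin δ ≈ 0.258.
p = a·p₁ + b·p₂ ≈ (-0.818, 0.358, -0.450); φ = arcsin(p_z) ≈ -26.73°, λ = atan2(p_y, p_x) ≈ 156.36°.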